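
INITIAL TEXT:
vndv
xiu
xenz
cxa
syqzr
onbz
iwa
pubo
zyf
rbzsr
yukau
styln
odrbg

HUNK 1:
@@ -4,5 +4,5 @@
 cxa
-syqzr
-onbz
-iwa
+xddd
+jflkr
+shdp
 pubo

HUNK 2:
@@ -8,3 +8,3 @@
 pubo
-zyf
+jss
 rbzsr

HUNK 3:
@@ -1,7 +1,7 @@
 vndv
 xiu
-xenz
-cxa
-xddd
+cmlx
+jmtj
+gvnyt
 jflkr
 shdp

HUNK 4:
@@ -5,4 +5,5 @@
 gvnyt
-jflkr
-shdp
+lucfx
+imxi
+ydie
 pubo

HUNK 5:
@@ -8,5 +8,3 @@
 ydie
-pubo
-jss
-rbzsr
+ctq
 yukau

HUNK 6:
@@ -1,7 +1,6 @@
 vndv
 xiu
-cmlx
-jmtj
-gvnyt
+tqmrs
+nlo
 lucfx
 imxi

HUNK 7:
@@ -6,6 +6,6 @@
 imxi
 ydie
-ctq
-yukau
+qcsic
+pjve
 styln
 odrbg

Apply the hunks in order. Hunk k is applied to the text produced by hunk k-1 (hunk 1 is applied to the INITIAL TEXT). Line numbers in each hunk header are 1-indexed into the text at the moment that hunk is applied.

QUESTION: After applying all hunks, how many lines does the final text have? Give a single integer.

Answer: 11

Derivation:
Hunk 1: at line 4 remove [syqzr,onbz,iwa] add [xddd,jflkr,shdp] -> 13 lines: vndv xiu xenz cxa xddd jflkr shdp pubo zyf rbzsr yukau styln odrbg
Hunk 2: at line 8 remove [zyf] add [jss] -> 13 lines: vndv xiu xenz cxa xddd jflkr shdp pubo jss rbzsr yukau styln odrbg
Hunk 3: at line 1 remove [xenz,cxa,xddd] add [cmlx,jmtj,gvnyt] -> 13 lines: vndv xiu cmlx jmtj gvnyt jflkr shdp pubo jss rbzsr yukau styln odrbg
Hunk 4: at line 5 remove [jflkr,shdp] add [lucfx,imxi,ydie] -> 14 lines: vndv xiu cmlx jmtj gvnyt lucfx imxi ydie pubo jss rbzsr yukau styln odrbg
Hunk 5: at line 8 remove [pubo,jss,rbzsr] add [ctq] -> 12 lines: vndv xiu cmlx jmtj gvnyt lucfx imxi ydie ctq yukau styln odrbg
Hunk 6: at line 1 remove [cmlx,jmtj,gvnyt] add [tqmrs,nlo] -> 11 lines: vndv xiu tqmrs nlo lucfx imxi ydie ctq yukau styln odrbg
Hunk 7: at line 6 remove [ctq,yukau] add [qcsic,pjve] -> 11 lines: vndv xiu tqmrs nlo lucfx imxi ydie qcsic pjve styln odrbg
Final line count: 11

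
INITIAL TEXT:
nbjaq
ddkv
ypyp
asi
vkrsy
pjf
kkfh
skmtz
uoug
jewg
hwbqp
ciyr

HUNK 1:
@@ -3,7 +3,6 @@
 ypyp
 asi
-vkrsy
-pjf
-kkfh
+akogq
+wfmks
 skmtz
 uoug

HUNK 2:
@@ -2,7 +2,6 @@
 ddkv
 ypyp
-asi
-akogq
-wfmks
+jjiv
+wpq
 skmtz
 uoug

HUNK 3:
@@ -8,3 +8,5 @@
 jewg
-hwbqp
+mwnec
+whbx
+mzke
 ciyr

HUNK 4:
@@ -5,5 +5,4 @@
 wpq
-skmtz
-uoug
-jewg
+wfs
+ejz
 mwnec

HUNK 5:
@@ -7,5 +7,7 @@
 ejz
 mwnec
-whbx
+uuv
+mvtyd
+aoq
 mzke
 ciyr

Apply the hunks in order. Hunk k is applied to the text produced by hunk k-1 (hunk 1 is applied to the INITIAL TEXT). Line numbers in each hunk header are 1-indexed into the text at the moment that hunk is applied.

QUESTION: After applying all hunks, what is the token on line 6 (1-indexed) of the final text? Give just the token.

Answer: wfs

Derivation:
Hunk 1: at line 3 remove [vkrsy,pjf,kkfh] add [akogq,wfmks] -> 11 lines: nbjaq ddkv ypyp asi akogq wfmks skmtz uoug jewg hwbqp ciyr
Hunk 2: at line 2 remove [asi,akogq,wfmks] add [jjiv,wpq] -> 10 lines: nbjaq ddkv ypyp jjiv wpq skmtz uoug jewg hwbqp ciyr
Hunk 3: at line 8 remove [hwbqp] add [mwnec,whbx,mzke] -> 12 lines: nbjaq ddkv ypyp jjiv wpq skmtz uoug jewg mwnec whbx mzke ciyr
Hunk 4: at line 5 remove [skmtz,uoug,jewg] add [wfs,ejz] -> 11 lines: nbjaq ddkv ypyp jjiv wpq wfs ejz mwnec whbx mzke ciyr
Hunk 5: at line 7 remove [whbx] add [uuv,mvtyd,aoq] -> 13 lines: nbjaq ddkv ypyp jjiv wpq wfs ejz mwnec uuv mvtyd aoq mzke ciyr
Final line 6: wfs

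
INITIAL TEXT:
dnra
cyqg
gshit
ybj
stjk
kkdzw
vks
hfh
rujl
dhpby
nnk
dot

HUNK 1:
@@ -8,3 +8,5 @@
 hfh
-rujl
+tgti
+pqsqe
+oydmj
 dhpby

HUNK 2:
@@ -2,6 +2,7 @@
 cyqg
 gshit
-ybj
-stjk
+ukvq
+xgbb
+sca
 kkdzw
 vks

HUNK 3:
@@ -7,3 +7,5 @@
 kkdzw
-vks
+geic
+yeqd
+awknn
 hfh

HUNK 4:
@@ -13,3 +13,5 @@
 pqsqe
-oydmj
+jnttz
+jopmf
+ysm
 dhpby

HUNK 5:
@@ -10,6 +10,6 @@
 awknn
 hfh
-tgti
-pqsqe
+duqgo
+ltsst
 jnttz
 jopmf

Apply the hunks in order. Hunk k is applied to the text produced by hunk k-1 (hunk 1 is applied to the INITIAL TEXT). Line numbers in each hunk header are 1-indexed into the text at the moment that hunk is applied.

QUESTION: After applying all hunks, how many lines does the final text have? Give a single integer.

Answer: 19

Derivation:
Hunk 1: at line 8 remove [rujl] add [tgti,pqsqe,oydmj] -> 14 lines: dnra cyqg gshit ybj stjk kkdzw vks hfh tgti pqsqe oydmj dhpby nnk dot
Hunk 2: at line 2 remove [ybj,stjk] add [ukvq,xgbb,sca] -> 15 lines: dnra cyqg gshit ukvq xgbb sca kkdzw vks hfh tgti pqsqe oydmj dhpby nnk dot
Hunk 3: at line 7 remove [vks] add [geic,yeqd,awknn] -> 17 lines: dnra cyqg gshit ukvq xgbb sca kkdzw geic yeqd awknn hfh tgti pqsqe oydmj dhpby nnk dot
Hunk 4: at line 13 remove [oydmj] add [jnttz,jopmf,ysm] -> 19 lines: dnra cyqg gshit ukvq xgbb sca kkdzw geic yeqd awknn hfh tgti pqsqe jnttz jopmf ysm dhpby nnk dot
Hunk 5: at line 10 remove [tgti,pqsqe] add [duqgo,ltsst] -> 19 lines: dnra cyqg gshit ukvq xgbb sca kkdzw geic yeqd awknn hfh duqgo ltsst jnttz jopmf ysm dhpby nnk dot
Final line count: 19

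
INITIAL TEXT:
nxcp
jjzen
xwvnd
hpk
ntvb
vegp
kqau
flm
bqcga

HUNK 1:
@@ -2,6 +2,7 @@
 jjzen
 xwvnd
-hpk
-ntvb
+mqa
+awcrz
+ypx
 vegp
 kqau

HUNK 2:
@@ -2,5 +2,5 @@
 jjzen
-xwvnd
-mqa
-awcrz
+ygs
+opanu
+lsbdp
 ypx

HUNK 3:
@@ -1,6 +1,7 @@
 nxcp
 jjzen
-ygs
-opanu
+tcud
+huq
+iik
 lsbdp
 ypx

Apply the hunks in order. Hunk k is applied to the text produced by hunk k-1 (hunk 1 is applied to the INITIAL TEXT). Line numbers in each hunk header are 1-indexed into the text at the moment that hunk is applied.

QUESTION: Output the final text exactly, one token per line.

Hunk 1: at line 2 remove [hpk,ntvb] add [mqa,awcrz,ypx] -> 10 lines: nxcp jjzen xwvnd mqa awcrz ypx vegp kqau flm bqcga
Hunk 2: at line 2 remove [xwvnd,mqa,awcrz] add [ygs,opanu,lsbdp] -> 10 lines: nxcp jjzen ygs opanu lsbdp ypx vegp kqau flm bqcga
Hunk 3: at line 1 remove [ygs,opanu] add [tcud,huq,iik] -> 11 lines: nxcp jjzen tcud huq iik lsbdp ypx vegp kqau flm bqcga

Answer: nxcp
jjzen
tcud
huq
iik
lsbdp
ypx
vegp
kqau
flm
bqcga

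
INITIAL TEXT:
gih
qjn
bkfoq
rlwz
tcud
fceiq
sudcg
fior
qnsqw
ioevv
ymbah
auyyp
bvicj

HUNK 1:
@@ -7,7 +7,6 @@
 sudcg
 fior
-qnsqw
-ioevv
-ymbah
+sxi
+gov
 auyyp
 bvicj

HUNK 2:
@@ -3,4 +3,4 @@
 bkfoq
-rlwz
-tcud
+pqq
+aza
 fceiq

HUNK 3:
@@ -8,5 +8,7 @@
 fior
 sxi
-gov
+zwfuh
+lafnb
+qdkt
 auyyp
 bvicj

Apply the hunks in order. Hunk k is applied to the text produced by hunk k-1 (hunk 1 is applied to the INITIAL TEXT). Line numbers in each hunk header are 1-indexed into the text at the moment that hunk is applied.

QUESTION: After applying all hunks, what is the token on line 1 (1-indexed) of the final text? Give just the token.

Answer: gih

Derivation:
Hunk 1: at line 7 remove [qnsqw,ioevv,ymbah] add [sxi,gov] -> 12 lines: gih qjn bkfoq rlwz tcud fceiq sudcg fior sxi gov auyyp bvicj
Hunk 2: at line 3 remove [rlwz,tcud] add [pqq,aza] -> 12 lines: gih qjn bkfoq pqq aza fceiq sudcg fior sxi gov auyyp bvicj
Hunk 3: at line 8 remove [gov] add [zwfuh,lafnb,qdkt] -> 14 lines: gih qjn bkfoq pqq aza fceiq sudcg fior sxi zwfuh lafnb qdkt auyyp bvicj
Final line 1: gih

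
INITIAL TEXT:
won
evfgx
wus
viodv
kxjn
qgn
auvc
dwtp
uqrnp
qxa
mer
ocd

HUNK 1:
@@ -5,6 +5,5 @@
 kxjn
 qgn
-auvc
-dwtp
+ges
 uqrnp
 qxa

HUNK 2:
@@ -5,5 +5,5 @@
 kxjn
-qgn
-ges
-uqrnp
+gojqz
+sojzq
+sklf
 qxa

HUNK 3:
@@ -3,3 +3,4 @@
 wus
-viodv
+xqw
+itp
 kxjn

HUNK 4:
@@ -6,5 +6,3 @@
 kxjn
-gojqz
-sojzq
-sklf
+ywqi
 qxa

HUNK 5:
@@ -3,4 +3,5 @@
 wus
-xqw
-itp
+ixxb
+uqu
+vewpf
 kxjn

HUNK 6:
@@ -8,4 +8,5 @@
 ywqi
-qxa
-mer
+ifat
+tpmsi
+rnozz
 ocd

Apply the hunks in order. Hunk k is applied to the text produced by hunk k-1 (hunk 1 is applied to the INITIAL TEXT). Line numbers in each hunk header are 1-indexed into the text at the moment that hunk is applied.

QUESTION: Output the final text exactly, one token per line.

Answer: won
evfgx
wus
ixxb
uqu
vewpf
kxjn
ywqi
ifat
tpmsi
rnozz
ocd

Derivation:
Hunk 1: at line 5 remove [auvc,dwtp] add [ges] -> 11 lines: won evfgx wus viodv kxjn qgn ges uqrnp qxa mer ocd
Hunk 2: at line 5 remove [qgn,ges,uqrnp] add [gojqz,sojzq,sklf] -> 11 lines: won evfgx wus viodv kxjn gojqz sojzq sklf qxa mer ocd
Hunk 3: at line 3 remove [viodv] add [xqw,itp] -> 12 lines: won evfgx wus xqw itp kxjn gojqz sojzq sklf qxa mer ocd
Hunk 4: at line 6 remove [gojqz,sojzq,sklf] add [ywqi] -> 10 lines: won evfgx wus xqw itp kxjn ywqi qxa mer ocd
Hunk 5: at line 3 remove [xqw,itp] add [ixxb,uqu,vewpf] -> 11 lines: won evfgx wus ixxb uqu vewpf kxjn ywqi qxa mer ocd
Hunk 6: at line 8 remove [qxa,mer] add [ifat,tpmsi,rnozz] -> 12 lines: won evfgx wus ixxb uqu vewpf kxjn ywqi ifat tpmsi rnozz ocd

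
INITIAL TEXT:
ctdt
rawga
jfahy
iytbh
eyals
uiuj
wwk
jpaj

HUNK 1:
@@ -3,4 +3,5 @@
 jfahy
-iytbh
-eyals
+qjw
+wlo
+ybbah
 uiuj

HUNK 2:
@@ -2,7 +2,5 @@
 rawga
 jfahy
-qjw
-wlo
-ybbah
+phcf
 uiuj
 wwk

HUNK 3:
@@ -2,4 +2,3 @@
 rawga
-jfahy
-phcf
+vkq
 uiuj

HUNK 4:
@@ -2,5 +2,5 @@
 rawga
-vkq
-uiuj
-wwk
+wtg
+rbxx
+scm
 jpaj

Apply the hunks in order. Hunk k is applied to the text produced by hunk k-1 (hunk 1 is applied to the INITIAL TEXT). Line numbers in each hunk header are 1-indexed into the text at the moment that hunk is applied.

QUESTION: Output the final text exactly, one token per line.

Hunk 1: at line 3 remove [iytbh,eyals] add [qjw,wlo,ybbah] -> 9 lines: ctdt rawga jfahy qjw wlo ybbah uiuj wwk jpaj
Hunk 2: at line 2 remove [qjw,wlo,ybbah] add [phcf] -> 7 lines: ctdt rawga jfahy phcf uiuj wwk jpaj
Hunk 3: at line 2 remove [jfahy,phcf] add [vkq] -> 6 lines: ctdt rawga vkq uiuj wwk jpaj
Hunk 4: at line 2 remove [vkq,uiuj,wwk] add [wtg,rbxx,scm] -> 6 lines: ctdt rawga wtg rbxx scm jpaj

Answer: ctdt
rawga
wtg
rbxx
scm
jpaj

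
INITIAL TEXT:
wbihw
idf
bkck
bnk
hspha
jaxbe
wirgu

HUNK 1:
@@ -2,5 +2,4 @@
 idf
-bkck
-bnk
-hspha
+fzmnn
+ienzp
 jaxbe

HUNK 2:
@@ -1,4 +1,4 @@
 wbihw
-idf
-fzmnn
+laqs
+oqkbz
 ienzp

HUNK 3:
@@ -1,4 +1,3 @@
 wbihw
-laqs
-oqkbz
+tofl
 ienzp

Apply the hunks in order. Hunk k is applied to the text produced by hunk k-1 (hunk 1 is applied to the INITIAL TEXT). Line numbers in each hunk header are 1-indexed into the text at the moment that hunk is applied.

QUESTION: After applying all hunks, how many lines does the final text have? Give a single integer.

Hunk 1: at line 2 remove [bkck,bnk,hspha] add [fzmnn,ienzp] -> 6 lines: wbihw idf fzmnn ienzp jaxbe wirgu
Hunk 2: at line 1 remove [idf,fzmnn] add [laqs,oqkbz] -> 6 lines: wbihw laqs oqkbz ienzp jaxbe wirgu
Hunk 3: at line 1 remove [laqs,oqkbz] add [tofl] -> 5 lines: wbihw tofl ienzp jaxbe wirgu
Final line count: 5

Answer: 5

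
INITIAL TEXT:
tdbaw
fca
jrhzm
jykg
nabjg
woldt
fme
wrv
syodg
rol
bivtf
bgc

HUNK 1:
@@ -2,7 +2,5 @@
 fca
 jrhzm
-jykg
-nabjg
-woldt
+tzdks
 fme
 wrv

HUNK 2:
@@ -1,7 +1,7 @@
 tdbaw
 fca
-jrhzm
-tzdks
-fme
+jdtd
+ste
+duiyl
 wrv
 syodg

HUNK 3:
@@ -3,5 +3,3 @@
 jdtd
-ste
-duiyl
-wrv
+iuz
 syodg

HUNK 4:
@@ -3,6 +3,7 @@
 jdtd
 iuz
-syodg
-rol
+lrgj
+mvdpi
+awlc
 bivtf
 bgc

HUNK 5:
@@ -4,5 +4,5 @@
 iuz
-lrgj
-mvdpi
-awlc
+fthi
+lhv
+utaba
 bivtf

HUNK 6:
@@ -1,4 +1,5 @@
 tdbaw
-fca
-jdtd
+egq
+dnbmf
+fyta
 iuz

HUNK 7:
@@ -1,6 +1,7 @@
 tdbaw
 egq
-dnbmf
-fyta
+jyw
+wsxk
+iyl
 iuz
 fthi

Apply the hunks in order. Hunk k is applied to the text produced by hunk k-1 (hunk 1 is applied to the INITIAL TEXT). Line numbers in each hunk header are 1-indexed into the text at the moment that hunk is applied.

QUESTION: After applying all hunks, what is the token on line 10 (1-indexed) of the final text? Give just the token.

Answer: bivtf

Derivation:
Hunk 1: at line 2 remove [jykg,nabjg,woldt] add [tzdks] -> 10 lines: tdbaw fca jrhzm tzdks fme wrv syodg rol bivtf bgc
Hunk 2: at line 1 remove [jrhzm,tzdks,fme] add [jdtd,ste,duiyl] -> 10 lines: tdbaw fca jdtd ste duiyl wrv syodg rol bivtf bgc
Hunk 3: at line 3 remove [ste,duiyl,wrv] add [iuz] -> 8 lines: tdbaw fca jdtd iuz syodg rol bivtf bgc
Hunk 4: at line 3 remove [syodg,rol] add [lrgj,mvdpi,awlc] -> 9 lines: tdbaw fca jdtd iuz lrgj mvdpi awlc bivtf bgc
Hunk 5: at line 4 remove [lrgj,mvdpi,awlc] add [fthi,lhv,utaba] -> 9 lines: tdbaw fca jdtd iuz fthi lhv utaba bivtf bgc
Hunk 6: at line 1 remove [fca,jdtd] add [egq,dnbmf,fyta] -> 10 lines: tdbaw egq dnbmf fyta iuz fthi lhv utaba bivtf bgc
Hunk 7: at line 1 remove [dnbmf,fyta] add [jyw,wsxk,iyl] -> 11 lines: tdbaw egq jyw wsxk iyl iuz fthi lhv utaba bivtf bgc
Final line 10: bivtf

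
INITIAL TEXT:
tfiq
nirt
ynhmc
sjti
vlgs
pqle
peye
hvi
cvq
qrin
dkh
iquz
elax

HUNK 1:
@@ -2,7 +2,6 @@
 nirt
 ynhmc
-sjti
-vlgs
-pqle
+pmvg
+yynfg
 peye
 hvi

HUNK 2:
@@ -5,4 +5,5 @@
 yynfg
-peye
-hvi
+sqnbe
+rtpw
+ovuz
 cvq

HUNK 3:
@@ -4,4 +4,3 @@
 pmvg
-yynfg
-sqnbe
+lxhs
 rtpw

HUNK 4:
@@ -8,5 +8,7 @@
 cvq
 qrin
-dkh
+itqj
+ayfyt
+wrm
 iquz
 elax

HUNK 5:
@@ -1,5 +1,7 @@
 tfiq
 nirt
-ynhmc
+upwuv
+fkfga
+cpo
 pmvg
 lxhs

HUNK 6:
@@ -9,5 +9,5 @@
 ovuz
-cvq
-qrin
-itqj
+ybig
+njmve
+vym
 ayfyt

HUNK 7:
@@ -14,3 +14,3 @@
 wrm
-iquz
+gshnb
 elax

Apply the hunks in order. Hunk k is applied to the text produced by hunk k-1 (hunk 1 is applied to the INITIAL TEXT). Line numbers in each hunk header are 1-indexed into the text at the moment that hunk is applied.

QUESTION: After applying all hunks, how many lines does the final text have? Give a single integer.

Answer: 16

Derivation:
Hunk 1: at line 2 remove [sjti,vlgs,pqle] add [pmvg,yynfg] -> 12 lines: tfiq nirt ynhmc pmvg yynfg peye hvi cvq qrin dkh iquz elax
Hunk 2: at line 5 remove [peye,hvi] add [sqnbe,rtpw,ovuz] -> 13 lines: tfiq nirt ynhmc pmvg yynfg sqnbe rtpw ovuz cvq qrin dkh iquz elax
Hunk 3: at line 4 remove [yynfg,sqnbe] add [lxhs] -> 12 lines: tfiq nirt ynhmc pmvg lxhs rtpw ovuz cvq qrin dkh iquz elax
Hunk 4: at line 8 remove [dkh] add [itqj,ayfyt,wrm] -> 14 lines: tfiq nirt ynhmc pmvg lxhs rtpw ovuz cvq qrin itqj ayfyt wrm iquz elax
Hunk 5: at line 1 remove [ynhmc] add [upwuv,fkfga,cpo] -> 16 lines: tfiq nirt upwuv fkfga cpo pmvg lxhs rtpw ovuz cvq qrin itqj ayfyt wrm iquz elax
Hunk 6: at line 9 remove [cvq,qrin,itqj] add [ybig,njmve,vym] -> 16 lines: tfiq nirt upwuv fkfga cpo pmvg lxhs rtpw ovuz ybig njmve vym ayfyt wrm iquz elax
Hunk 7: at line 14 remove [iquz] add [gshnb] -> 16 lines: tfiq nirt upwuv fkfga cpo pmvg lxhs rtpw ovuz ybig njmve vym ayfyt wrm gshnb elax
Final line count: 16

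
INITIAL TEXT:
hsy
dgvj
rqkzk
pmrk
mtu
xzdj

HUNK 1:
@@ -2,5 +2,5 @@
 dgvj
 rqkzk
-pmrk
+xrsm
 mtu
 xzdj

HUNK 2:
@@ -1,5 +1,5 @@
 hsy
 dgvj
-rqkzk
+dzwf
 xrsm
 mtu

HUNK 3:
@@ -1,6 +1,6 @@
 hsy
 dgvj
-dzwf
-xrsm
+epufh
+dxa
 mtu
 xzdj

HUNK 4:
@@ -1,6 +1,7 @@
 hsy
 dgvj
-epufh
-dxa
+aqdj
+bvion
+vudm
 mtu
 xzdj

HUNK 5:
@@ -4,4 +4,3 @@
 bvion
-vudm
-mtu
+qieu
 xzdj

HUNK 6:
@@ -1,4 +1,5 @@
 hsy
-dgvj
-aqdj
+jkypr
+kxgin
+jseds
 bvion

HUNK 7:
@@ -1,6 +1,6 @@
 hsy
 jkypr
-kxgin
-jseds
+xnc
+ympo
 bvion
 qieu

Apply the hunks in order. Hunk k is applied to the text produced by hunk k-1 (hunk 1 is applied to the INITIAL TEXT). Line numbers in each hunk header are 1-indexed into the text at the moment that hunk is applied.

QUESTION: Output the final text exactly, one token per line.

Hunk 1: at line 2 remove [pmrk] add [xrsm] -> 6 lines: hsy dgvj rqkzk xrsm mtu xzdj
Hunk 2: at line 1 remove [rqkzk] add [dzwf] -> 6 lines: hsy dgvj dzwf xrsm mtu xzdj
Hunk 3: at line 1 remove [dzwf,xrsm] add [epufh,dxa] -> 6 lines: hsy dgvj epufh dxa mtu xzdj
Hunk 4: at line 1 remove [epufh,dxa] add [aqdj,bvion,vudm] -> 7 lines: hsy dgvj aqdj bvion vudm mtu xzdj
Hunk 5: at line 4 remove [vudm,mtu] add [qieu] -> 6 lines: hsy dgvj aqdj bvion qieu xzdj
Hunk 6: at line 1 remove [dgvj,aqdj] add [jkypr,kxgin,jseds] -> 7 lines: hsy jkypr kxgin jseds bvion qieu xzdj
Hunk 7: at line 1 remove [kxgin,jseds] add [xnc,ympo] -> 7 lines: hsy jkypr xnc ympo bvion qieu xzdj

Answer: hsy
jkypr
xnc
ympo
bvion
qieu
xzdj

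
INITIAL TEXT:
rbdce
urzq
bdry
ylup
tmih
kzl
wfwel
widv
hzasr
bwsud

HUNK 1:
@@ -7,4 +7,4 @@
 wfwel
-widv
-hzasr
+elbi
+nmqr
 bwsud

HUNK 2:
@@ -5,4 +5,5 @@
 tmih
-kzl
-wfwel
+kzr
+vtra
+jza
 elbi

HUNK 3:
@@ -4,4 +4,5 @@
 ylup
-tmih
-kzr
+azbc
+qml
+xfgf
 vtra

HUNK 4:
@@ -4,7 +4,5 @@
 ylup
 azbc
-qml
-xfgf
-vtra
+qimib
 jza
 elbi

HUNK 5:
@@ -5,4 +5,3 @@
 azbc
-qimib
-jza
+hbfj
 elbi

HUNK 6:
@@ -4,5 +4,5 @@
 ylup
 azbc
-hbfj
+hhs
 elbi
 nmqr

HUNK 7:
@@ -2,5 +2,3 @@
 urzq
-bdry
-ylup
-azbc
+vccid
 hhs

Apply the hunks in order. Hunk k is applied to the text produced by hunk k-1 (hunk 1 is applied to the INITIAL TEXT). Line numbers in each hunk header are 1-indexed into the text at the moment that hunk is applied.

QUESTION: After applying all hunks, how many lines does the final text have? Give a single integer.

Hunk 1: at line 7 remove [widv,hzasr] add [elbi,nmqr] -> 10 lines: rbdce urzq bdry ylup tmih kzl wfwel elbi nmqr bwsud
Hunk 2: at line 5 remove [kzl,wfwel] add [kzr,vtra,jza] -> 11 lines: rbdce urzq bdry ylup tmih kzr vtra jza elbi nmqr bwsud
Hunk 3: at line 4 remove [tmih,kzr] add [azbc,qml,xfgf] -> 12 lines: rbdce urzq bdry ylup azbc qml xfgf vtra jza elbi nmqr bwsud
Hunk 4: at line 4 remove [qml,xfgf,vtra] add [qimib] -> 10 lines: rbdce urzq bdry ylup azbc qimib jza elbi nmqr bwsud
Hunk 5: at line 5 remove [qimib,jza] add [hbfj] -> 9 lines: rbdce urzq bdry ylup azbc hbfj elbi nmqr bwsud
Hunk 6: at line 4 remove [hbfj] add [hhs] -> 9 lines: rbdce urzq bdry ylup azbc hhs elbi nmqr bwsud
Hunk 7: at line 2 remove [bdry,ylup,azbc] add [vccid] -> 7 lines: rbdce urzq vccid hhs elbi nmqr bwsud
Final line count: 7

Answer: 7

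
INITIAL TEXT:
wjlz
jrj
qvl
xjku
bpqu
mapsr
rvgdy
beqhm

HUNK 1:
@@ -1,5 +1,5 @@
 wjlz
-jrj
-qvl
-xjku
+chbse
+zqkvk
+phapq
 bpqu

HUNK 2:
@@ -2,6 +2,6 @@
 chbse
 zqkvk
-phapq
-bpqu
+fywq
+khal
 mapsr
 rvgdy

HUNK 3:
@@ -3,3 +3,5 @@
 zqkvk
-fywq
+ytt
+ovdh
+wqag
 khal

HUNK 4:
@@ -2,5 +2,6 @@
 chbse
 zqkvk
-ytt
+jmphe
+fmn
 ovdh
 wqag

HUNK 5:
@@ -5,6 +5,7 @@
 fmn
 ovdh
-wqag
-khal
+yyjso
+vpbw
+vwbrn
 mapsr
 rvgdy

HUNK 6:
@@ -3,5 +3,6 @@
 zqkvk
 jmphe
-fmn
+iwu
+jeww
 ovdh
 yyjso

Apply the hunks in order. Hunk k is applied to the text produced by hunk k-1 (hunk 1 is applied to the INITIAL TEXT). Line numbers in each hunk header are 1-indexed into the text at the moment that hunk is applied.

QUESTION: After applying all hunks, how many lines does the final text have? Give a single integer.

Answer: 13

Derivation:
Hunk 1: at line 1 remove [jrj,qvl,xjku] add [chbse,zqkvk,phapq] -> 8 lines: wjlz chbse zqkvk phapq bpqu mapsr rvgdy beqhm
Hunk 2: at line 2 remove [phapq,bpqu] add [fywq,khal] -> 8 lines: wjlz chbse zqkvk fywq khal mapsr rvgdy beqhm
Hunk 3: at line 3 remove [fywq] add [ytt,ovdh,wqag] -> 10 lines: wjlz chbse zqkvk ytt ovdh wqag khal mapsr rvgdy beqhm
Hunk 4: at line 2 remove [ytt] add [jmphe,fmn] -> 11 lines: wjlz chbse zqkvk jmphe fmn ovdh wqag khal mapsr rvgdy beqhm
Hunk 5: at line 5 remove [wqag,khal] add [yyjso,vpbw,vwbrn] -> 12 lines: wjlz chbse zqkvk jmphe fmn ovdh yyjso vpbw vwbrn mapsr rvgdy beqhm
Hunk 6: at line 3 remove [fmn] add [iwu,jeww] -> 13 lines: wjlz chbse zqkvk jmphe iwu jeww ovdh yyjso vpbw vwbrn mapsr rvgdy beqhm
Final line count: 13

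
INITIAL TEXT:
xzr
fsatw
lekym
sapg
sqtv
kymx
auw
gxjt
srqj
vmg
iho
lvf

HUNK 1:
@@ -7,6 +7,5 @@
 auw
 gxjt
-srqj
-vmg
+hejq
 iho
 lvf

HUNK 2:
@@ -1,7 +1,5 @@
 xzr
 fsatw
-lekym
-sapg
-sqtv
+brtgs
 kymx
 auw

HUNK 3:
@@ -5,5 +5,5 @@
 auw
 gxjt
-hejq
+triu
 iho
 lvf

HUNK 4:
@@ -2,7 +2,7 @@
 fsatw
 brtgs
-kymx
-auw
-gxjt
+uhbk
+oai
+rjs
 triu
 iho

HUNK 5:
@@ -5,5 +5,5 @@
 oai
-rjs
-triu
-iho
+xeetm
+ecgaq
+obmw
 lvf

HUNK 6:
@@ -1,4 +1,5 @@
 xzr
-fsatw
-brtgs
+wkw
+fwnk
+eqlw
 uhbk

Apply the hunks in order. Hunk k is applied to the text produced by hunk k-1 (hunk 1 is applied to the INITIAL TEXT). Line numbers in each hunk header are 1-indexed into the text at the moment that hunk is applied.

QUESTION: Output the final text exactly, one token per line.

Answer: xzr
wkw
fwnk
eqlw
uhbk
oai
xeetm
ecgaq
obmw
lvf

Derivation:
Hunk 1: at line 7 remove [srqj,vmg] add [hejq] -> 11 lines: xzr fsatw lekym sapg sqtv kymx auw gxjt hejq iho lvf
Hunk 2: at line 1 remove [lekym,sapg,sqtv] add [brtgs] -> 9 lines: xzr fsatw brtgs kymx auw gxjt hejq iho lvf
Hunk 3: at line 5 remove [hejq] add [triu] -> 9 lines: xzr fsatw brtgs kymx auw gxjt triu iho lvf
Hunk 4: at line 2 remove [kymx,auw,gxjt] add [uhbk,oai,rjs] -> 9 lines: xzr fsatw brtgs uhbk oai rjs triu iho lvf
Hunk 5: at line 5 remove [rjs,triu,iho] add [xeetm,ecgaq,obmw] -> 9 lines: xzr fsatw brtgs uhbk oai xeetm ecgaq obmw lvf
Hunk 6: at line 1 remove [fsatw,brtgs] add [wkw,fwnk,eqlw] -> 10 lines: xzr wkw fwnk eqlw uhbk oai xeetm ecgaq obmw lvf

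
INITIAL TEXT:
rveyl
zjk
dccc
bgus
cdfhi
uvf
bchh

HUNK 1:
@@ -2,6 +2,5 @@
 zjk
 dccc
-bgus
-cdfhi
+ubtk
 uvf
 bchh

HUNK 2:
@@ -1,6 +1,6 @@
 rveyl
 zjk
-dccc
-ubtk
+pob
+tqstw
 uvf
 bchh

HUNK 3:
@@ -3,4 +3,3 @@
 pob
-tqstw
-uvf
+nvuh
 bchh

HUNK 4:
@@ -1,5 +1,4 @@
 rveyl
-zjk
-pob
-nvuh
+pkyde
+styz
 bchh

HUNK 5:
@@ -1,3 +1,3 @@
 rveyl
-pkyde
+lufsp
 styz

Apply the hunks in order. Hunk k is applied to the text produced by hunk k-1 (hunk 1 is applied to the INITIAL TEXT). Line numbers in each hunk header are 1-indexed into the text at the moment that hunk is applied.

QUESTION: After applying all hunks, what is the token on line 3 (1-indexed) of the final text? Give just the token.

Hunk 1: at line 2 remove [bgus,cdfhi] add [ubtk] -> 6 lines: rveyl zjk dccc ubtk uvf bchh
Hunk 2: at line 1 remove [dccc,ubtk] add [pob,tqstw] -> 6 lines: rveyl zjk pob tqstw uvf bchh
Hunk 3: at line 3 remove [tqstw,uvf] add [nvuh] -> 5 lines: rveyl zjk pob nvuh bchh
Hunk 4: at line 1 remove [zjk,pob,nvuh] add [pkyde,styz] -> 4 lines: rveyl pkyde styz bchh
Hunk 5: at line 1 remove [pkyde] add [lufsp] -> 4 lines: rveyl lufsp styz bchh
Final line 3: styz

Answer: styz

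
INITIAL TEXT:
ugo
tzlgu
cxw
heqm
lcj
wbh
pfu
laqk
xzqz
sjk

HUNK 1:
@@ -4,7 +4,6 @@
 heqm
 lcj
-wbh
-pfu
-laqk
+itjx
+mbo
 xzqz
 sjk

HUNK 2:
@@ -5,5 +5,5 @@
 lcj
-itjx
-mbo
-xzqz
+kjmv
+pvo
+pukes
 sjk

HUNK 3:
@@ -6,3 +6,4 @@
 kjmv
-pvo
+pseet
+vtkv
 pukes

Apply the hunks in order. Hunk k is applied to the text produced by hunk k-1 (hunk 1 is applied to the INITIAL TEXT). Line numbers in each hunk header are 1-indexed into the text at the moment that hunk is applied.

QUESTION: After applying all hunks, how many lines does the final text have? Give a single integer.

Answer: 10

Derivation:
Hunk 1: at line 4 remove [wbh,pfu,laqk] add [itjx,mbo] -> 9 lines: ugo tzlgu cxw heqm lcj itjx mbo xzqz sjk
Hunk 2: at line 5 remove [itjx,mbo,xzqz] add [kjmv,pvo,pukes] -> 9 lines: ugo tzlgu cxw heqm lcj kjmv pvo pukes sjk
Hunk 3: at line 6 remove [pvo] add [pseet,vtkv] -> 10 lines: ugo tzlgu cxw heqm lcj kjmv pseet vtkv pukes sjk
Final line count: 10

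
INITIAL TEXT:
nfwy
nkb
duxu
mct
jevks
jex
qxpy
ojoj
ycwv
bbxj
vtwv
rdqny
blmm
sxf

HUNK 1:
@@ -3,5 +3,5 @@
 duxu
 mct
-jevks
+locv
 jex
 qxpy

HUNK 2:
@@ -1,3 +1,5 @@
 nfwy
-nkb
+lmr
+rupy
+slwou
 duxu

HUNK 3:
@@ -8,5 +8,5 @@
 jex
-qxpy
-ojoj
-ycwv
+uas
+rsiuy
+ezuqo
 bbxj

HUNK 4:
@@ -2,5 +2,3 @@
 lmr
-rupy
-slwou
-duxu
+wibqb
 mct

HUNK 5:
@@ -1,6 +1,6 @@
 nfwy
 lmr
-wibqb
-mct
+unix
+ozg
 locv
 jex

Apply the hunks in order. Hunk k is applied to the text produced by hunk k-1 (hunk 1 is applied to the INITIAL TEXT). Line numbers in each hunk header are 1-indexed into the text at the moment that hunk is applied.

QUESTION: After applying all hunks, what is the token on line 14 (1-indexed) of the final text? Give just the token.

Hunk 1: at line 3 remove [jevks] add [locv] -> 14 lines: nfwy nkb duxu mct locv jex qxpy ojoj ycwv bbxj vtwv rdqny blmm sxf
Hunk 2: at line 1 remove [nkb] add [lmr,rupy,slwou] -> 16 lines: nfwy lmr rupy slwou duxu mct locv jex qxpy ojoj ycwv bbxj vtwv rdqny blmm sxf
Hunk 3: at line 8 remove [qxpy,ojoj,ycwv] add [uas,rsiuy,ezuqo] -> 16 lines: nfwy lmr rupy slwou duxu mct locv jex uas rsiuy ezuqo bbxj vtwv rdqny blmm sxf
Hunk 4: at line 2 remove [rupy,slwou,duxu] add [wibqb] -> 14 lines: nfwy lmr wibqb mct locv jex uas rsiuy ezuqo bbxj vtwv rdqny blmm sxf
Hunk 5: at line 1 remove [wibqb,mct] add [unix,ozg] -> 14 lines: nfwy lmr unix ozg locv jex uas rsiuy ezuqo bbxj vtwv rdqny blmm sxf
Final line 14: sxf

Answer: sxf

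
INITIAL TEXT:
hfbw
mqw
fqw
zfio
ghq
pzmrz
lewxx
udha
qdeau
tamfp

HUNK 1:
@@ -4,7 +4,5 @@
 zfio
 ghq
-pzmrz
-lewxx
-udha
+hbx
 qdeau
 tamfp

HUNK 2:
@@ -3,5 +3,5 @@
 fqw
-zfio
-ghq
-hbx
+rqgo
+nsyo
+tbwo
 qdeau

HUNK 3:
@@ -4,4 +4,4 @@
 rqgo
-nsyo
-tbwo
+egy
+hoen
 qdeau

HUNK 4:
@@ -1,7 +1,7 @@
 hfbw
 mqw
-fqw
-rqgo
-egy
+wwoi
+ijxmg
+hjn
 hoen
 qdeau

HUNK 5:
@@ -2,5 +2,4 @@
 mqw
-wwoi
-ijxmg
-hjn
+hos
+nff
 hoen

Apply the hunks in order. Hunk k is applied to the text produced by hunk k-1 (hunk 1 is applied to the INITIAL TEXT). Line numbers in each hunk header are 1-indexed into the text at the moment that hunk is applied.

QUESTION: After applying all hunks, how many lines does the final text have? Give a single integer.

Hunk 1: at line 4 remove [pzmrz,lewxx,udha] add [hbx] -> 8 lines: hfbw mqw fqw zfio ghq hbx qdeau tamfp
Hunk 2: at line 3 remove [zfio,ghq,hbx] add [rqgo,nsyo,tbwo] -> 8 lines: hfbw mqw fqw rqgo nsyo tbwo qdeau tamfp
Hunk 3: at line 4 remove [nsyo,tbwo] add [egy,hoen] -> 8 lines: hfbw mqw fqw rqgo egy hoen qdeau tamfp
Hunk 4: at line 1 remove [fqw,rqgo,egy] add [wwoi,ijxmg,hjn] -> 8 lines: hfbw mqw wwoi ijxmg hjn hoen qdeau tamfp
Hunk 5: at line 2 remove [wwoi,ijxmg,hjn] add [hos,nff] -> 7 lines: hfbw mqw hos nff hoen qdeau tamfp
Final line count: 7

Answer: 7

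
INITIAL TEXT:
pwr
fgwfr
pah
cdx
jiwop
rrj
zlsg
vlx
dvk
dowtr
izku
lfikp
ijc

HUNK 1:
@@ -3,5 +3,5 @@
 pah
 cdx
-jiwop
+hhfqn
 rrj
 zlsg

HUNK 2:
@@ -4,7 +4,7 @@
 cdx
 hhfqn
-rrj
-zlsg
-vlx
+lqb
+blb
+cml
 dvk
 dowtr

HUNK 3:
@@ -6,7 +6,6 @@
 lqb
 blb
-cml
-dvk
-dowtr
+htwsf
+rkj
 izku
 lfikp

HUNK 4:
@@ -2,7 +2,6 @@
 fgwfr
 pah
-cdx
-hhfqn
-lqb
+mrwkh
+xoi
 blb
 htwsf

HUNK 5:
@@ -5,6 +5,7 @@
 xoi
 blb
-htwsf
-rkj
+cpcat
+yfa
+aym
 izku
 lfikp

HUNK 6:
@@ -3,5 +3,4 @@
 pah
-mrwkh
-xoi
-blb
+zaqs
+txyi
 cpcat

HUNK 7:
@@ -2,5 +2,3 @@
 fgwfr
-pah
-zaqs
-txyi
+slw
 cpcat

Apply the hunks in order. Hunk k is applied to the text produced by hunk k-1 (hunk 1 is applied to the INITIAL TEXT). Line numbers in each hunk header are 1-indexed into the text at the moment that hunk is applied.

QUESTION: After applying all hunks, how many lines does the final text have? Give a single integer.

Hunk 1: at line 3 remove [jiwop] add [hhfqn] -> 13 lines: pwr fgwfr pah cdx hhfqn rrj zlsg vlx dvk dowtr izku lfikp ijc
Hunk 2: at line 4 remove [rrj,zlsg,vlx] add [lqb,blb,cml] -> 13 lines: pwr fgwfr pah cdx hhfqn lqb blb cml dvk dowtr izku lfikp ijc
Hunk 3: at line 6 remove [cml,dvk,dowtr] add [htwsf,rkj] -> 12 lines: pwr fgwfr pah cdx hhfqn lqb blb htwsf rkj izku lfikp ijc
Hunk 4: at line 2 remove [cdx,hhfqn,lqb] add [mrwkh,xoi] -> 11 lines: pwr fgwfr pah mrwkh xoi blb htwsf rkj izku lfikp ijc
Hunk 5: at line 5 remove [htwsf,rkj] add [cpcat,yfa,aym] -> 12 lines: pwr fgwfr pah mrwkh xoi blb cpcat yfa aym izku lfikp ijc
Hunk 6: at line 3 remove [mrwkh,xoi,blb] add [zaqs,txyi] -> 11 lines: pwr fgwfr pah zaqs txyi cpcat yfa aym izku lfikp ijc
Hunk 7: at line 2 remove [pah,zaqs,txyi] add [slw] -> 9 lines: pwr fgwfr slw cpcat yfa aym izku lfikp ijc
Final line count: 9

Answer: 9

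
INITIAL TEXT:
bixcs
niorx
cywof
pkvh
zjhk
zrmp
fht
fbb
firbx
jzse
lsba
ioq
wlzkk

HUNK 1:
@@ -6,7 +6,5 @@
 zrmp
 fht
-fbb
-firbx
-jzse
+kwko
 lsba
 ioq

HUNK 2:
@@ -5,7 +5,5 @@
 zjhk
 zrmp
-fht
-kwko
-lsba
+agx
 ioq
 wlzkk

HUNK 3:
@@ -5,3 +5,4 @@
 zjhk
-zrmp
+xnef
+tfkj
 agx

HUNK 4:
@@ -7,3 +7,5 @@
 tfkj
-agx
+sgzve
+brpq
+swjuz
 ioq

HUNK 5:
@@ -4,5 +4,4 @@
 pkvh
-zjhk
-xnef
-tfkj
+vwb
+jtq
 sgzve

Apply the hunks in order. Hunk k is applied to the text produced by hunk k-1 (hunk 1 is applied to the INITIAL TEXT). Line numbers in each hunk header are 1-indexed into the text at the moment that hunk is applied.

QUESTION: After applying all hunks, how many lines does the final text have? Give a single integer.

Answer: 11

Derivation:
Hunk 1: at line 6 remove [fbb,firbx,jzse] add [kwko] -> 11 lines: bixcs niorx cywof pkvh zjhk zrmp fht kwko lsba ioq wlzkk
Hunk 2: at line 5 remove [fht,kwko,lsba] add [agx] -> 9 lines: bixcs niorx cywof pkvh zjhk zrmp agx ioq wlzkk
Hunk 3: at line 5 remove [zrmp] add [xnef,tfkj] -> 10 lines: bixcs niorx cywof pkvh zjhk xnef tfkj agx ioq wlzkk
Hunk 4: at line 7 remove [agx] add [sgzve,brpq,swjuz] -> 12 lines: bixcs niorx cywof pkvh zjhk xnef tfkj sgzve brpq swjuz ioq wlzkk
Hunk 5: at line 4 remove [zjhk,xnef,tfkj] add [vwb,jtq] -> 11 lines: bixcs niorx cywof pkvh vwb jtq sgzve brpq swjuz ioq wlzkk
Final line count: 11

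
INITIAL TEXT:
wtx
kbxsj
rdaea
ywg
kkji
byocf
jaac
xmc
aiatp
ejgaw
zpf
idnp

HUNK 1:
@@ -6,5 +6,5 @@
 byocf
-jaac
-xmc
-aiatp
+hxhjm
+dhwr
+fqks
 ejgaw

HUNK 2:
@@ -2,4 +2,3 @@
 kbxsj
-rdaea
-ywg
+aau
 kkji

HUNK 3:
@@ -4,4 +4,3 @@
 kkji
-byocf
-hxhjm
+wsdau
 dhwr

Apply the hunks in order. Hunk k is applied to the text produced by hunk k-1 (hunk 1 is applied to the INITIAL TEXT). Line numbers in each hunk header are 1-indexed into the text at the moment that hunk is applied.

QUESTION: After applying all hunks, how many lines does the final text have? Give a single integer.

Answer: 10

Derivation:
Hunk 1: at line 6 remove [jaac,xmc,aiatp] add [hxhjm,dhwr,fqks] -> 12 lines: wtx kbxsj rdaea ywg kkji byocf hxhjm dhwr fqks ejgaw zpf idnp
Hunk 2: at line 2 remove [rdaea,ywg] add [aau] -> 11 lines: wtx kbxsj aau kkji byocf hxhjm dhwr fqks ejgaw zpf idnp
Hunk 3: at line 4 remove [byocf,hxhjm] add [wsdau] -> 10 lines: wtx kbxsj aau kkji wsdau dhwr fqks ejgaw zpf idnp
Final line count: 10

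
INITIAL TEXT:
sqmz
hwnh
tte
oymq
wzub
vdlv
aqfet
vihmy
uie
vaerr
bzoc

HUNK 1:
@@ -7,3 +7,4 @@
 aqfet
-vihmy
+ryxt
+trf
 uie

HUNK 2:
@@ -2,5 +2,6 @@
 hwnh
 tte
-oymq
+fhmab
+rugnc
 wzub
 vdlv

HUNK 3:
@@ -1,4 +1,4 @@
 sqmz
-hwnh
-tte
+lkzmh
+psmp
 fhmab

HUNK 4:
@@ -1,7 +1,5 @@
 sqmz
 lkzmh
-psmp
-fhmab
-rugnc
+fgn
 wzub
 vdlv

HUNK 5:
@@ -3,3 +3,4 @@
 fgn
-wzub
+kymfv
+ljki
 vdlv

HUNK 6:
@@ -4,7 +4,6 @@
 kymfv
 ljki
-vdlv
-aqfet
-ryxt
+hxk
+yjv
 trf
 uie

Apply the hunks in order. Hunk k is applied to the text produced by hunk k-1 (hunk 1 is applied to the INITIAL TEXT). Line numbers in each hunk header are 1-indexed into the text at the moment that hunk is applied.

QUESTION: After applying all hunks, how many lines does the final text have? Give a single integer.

Answer: 11

Derivation:
Hunk 1: at line 7 remove [vihmy] add [ryxt,trf] -> 12 lines: sqmz hwnh tte oymq wzub vdlv aqfet ryxt trf uie vaerr bzoc
Hunk 2: at line 2 remove [oymq] add [fhmab,rugnc] -> 13 lines: sqmz hwnh tte fhmab rugnc wzub vdlv aqfet ryxt trf uie vaerr bzoc
Hunk 3: at line 1 remove [hwnh,tte] add [lkzmh,psmp] -> 13 lines: sqmz lkzmh psmp fhmab rugnc wzub vdlv aqfet ryxt trf uie vaerr bzoc
Hunk 4: at line 1 remove [psmp,fhmab,rugnc] add [fgn] -> 11 lines: sqmz lkzmh fgn wzub vdlv aqfet ryxt trf uie vaerr bzoc
Hunk 5: at line 3 remove [wzub] add [kymfv,ljki] -> 12 lines: sqmz lkzmh fgn kymfv ljki vdlv aqfet ryxt trf uie vaerr bzoc
Hunk 6: at line 4 remove [vdlv,aqfet,ryxt] add [hxk,yjv] -> 11 lines: sqmz lkzmh fgn kymfv ljki hxk yjv trf uie vaerr bzoc
Final line count: 11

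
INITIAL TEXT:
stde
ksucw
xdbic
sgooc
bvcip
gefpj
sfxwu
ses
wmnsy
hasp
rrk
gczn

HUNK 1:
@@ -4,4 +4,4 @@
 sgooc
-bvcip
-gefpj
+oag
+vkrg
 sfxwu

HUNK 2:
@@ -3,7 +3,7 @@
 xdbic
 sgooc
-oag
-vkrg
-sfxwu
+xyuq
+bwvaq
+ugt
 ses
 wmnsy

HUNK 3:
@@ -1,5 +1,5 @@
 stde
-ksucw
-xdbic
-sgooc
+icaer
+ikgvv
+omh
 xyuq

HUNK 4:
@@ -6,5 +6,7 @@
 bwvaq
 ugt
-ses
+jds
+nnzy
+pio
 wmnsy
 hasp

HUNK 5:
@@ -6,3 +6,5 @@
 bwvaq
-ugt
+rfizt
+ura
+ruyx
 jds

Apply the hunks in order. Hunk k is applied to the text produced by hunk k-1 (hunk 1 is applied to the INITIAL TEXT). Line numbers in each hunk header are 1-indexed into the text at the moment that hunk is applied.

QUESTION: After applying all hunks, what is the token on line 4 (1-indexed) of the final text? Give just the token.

Hunk 1: at line 4 remove [bvcip,gefpj] add [oag,vkrg] -> 12 lines: stde ksucw xdbic sgooc oag vkrg sfxwu ses wmnsy hasp rrk gczn
Hunk 2: at line 3 remove [oag,vkrg,sfxwu] add [xyuq,bwvaq,ugt] -> 12 lines: stde ksucw xdbic sgooc xyuq bwvaq ugt ses wmnsy hasp rrk gczn
Hunk 3: at line 1 remove [ksucw,xdbic,sgooc] add [icaer,ikgvv,omh] -> 12 lines: stde icaer ikgvv omh xyuq bwvaq ugt ses wmnsy hasp rrk gczn
Hunk 4: at line 6 remove [ses] add [jds,nnzy,pio] -> 14 lines: stde icaer ikgvv omh xyuq bwvaq ugt jds nnzy pio wmnsy hasp rrk gczn
Hunk 5: at line 6 remove [ugt] add [rfizt,ura,ruyx] -> 16 lines: stde icaer ikgvv omh xyuq bwvaq rfizt ura ruyx jds nnzy pio wmnsy hasp rrk gczn
Final line 4: omh

Answer: omh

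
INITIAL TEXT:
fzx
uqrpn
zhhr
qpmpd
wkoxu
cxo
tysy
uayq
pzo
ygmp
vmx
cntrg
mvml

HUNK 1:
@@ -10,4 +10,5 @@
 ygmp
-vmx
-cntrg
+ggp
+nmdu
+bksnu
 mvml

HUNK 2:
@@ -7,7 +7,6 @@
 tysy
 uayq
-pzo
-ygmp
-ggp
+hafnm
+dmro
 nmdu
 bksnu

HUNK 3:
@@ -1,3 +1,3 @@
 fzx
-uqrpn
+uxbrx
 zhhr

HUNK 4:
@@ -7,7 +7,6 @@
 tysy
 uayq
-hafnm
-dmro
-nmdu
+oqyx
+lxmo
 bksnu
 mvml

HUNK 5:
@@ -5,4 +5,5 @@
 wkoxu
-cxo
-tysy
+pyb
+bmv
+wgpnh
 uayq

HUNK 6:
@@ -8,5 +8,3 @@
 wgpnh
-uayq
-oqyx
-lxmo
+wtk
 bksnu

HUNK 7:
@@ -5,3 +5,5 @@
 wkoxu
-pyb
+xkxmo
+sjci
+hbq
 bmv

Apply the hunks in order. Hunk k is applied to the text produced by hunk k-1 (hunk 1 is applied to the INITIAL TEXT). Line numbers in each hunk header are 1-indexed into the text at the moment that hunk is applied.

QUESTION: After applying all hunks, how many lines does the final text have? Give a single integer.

Answer: 13

Derivation:
Hunk 1: at line 10 remove [vmx,cntrg] add [ggp,nmdu,bksnu] -> 14 lines: fzx uqrpn zhhr qpmpd wkoxu cxo tysy uayq pzo ygmp ggp nmdu bksnu mvml
Hunk 2: at line 7 remove [pzo,ygmp,ggp] add [hafnm,dmro] -> 13 lines: fzx uqrpn zhhr qpmpd wkoxu cxo tysy uayq hafnm dmro nmdu bksnu mvml
Hunk 3: at line 1 remove [uqrpn] add [uxbrx] -> 13 lines: fzx uxbrx zhhr qpmpd wkoxu cxo tysy uayq hafnm dmro nmdu bksnu mvml
Hunk 4: at line 7 remove [hafnm,dmro,nmdu] add [oqyx,lxmo] -> 12 lines: fzx uxbrx zhhr qpmpd wkoxu cxo tysy uayq oqyx lxmo bksnu mvml
Hunk 5: at line 5 remove [cxo,tysy] add [pyb,bmv,wgpnh] -> 13 lines: fzx uxbrx zhhr qpmpd wkoxu pyb bmv wgpnh uayq oqyx lxmo bksnu mvml
Hunk 6: at line 8 remove [uayq,oqyx,lxmo] add [wtk] -> 11 lines: fzx uxbrx zhhr qpmpd wkoxu pyb bmv wgpnh wtk bksnu mvml
Hunk 7: at line 5 remove [pyb] add [xkxmo,sjci,hbq] -> 13 lines: fzx uxbrx zhhr qpmpd wkoxu xkxmo sjci hbq bmv wgpnh wtk bksnu mvml
Final line count: 13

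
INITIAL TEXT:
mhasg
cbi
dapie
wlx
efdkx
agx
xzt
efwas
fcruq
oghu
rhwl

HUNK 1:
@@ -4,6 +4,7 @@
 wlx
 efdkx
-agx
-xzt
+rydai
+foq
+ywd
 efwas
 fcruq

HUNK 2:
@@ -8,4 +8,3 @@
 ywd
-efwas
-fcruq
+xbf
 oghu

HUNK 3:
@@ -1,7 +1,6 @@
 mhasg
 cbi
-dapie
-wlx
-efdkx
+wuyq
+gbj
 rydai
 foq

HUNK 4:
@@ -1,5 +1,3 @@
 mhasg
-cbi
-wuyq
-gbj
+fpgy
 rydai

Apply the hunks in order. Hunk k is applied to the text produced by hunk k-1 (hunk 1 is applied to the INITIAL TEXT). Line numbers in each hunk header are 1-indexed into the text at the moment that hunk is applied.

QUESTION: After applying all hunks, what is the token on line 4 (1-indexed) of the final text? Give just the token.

Hunk 1: at line 4 remove [agx,xzt] add [rydai,foq,ywd] -> 12 lines: mhasg cbi dapie wlx efdkx rydai foq ywd efwas fcruq oghu rhwl
Hunk 2: at line 8 remove [efwas,fcruq] add [xbf] -> 11 lines: mhasg cbi dapie wlx efdkx rydai foq ywd xbf oghu rhwl
Hunk 3: at line 1 remove [dapie,wlx,efdkx] add [wuyq,gbj] -> 10 lines: mhasg cbi wuyq gbj rydai foq ywd xbf oghu rhwl
Hunk 4: at line 1 remove [cbi,wuyq,gbj] add [fpgy] -> 8 lines: mhasg fpgy rydai foq ywd xbf oghu rhwl
Final line 4: foq

Answer: foq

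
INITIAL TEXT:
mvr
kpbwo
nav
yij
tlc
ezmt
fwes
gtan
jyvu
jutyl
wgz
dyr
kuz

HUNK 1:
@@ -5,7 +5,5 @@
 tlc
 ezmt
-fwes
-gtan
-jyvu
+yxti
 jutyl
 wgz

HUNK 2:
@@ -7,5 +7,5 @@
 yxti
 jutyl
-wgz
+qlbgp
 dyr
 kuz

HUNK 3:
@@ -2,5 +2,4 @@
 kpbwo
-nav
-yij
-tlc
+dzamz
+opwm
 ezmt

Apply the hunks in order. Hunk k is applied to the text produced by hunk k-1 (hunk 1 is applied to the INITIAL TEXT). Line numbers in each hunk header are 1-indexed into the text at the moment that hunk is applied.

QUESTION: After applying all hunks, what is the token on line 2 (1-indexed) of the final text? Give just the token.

Answer: kpbwo

Derivation:
Hunk 1: at line 5 remove [fwes,gtan,jyvu] add [yxti] -> 11 lines: mvr kpbwo nav yij tlc ezmt yxti jutyl wgz dyr kuz
Hunk 2: at line 7 remove [wgz] add [qlbgp] -> 11 lines: mvr kpbwo nav yij tlc ezmt yxti jutyl qlbgp dyr kuz
Hunk 3: at line 2 remove [nav,yij,tlc] add [dzamz,opwm] -> 10 lines: mvr kpbwo dzamz opwm ezmt yxti jutyl qlbgp dyr kuz
Final line 2: kpbwo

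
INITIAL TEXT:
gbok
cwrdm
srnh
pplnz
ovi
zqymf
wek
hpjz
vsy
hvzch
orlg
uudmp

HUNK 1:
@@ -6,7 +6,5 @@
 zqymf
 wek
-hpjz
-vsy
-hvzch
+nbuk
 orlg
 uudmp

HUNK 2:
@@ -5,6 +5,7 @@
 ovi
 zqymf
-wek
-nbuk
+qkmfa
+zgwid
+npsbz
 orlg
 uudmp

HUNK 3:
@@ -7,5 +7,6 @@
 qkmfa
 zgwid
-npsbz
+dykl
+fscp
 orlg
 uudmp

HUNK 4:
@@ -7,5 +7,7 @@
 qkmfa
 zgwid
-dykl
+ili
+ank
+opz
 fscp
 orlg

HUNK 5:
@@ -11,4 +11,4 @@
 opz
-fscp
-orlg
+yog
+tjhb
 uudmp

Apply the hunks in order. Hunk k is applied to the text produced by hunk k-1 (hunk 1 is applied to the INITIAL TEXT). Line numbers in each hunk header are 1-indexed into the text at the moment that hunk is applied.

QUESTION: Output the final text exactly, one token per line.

Hunk 1: at line 6 remove [hpjz,vsy,hvzch] add [nbuk] -> 10 lines: gbok cwrdm srnh pplnz ovi zqymf wek nbuk orlg uudmp
Hunk 2: at line 5 remove [wek,nbuk] add [qkmfa,zgwid,npsbz] -> 11 lines: gbok cwrdm srnh pplnz ovi zqymf qkmfa zgwid npsbz orlg uudmp
Hunk 3: at line 7 remove [npsbz] add [dykl,fscp] -> 12 lines: gbok cwrdm srnh pplnz ovi zqymf qkmfa zgwid dykl fscp orlg uudmp
Hunk 4: at line 7 remove [dykl] add [ili,ank,opz] -> 14 lines: gbok cwrdm srnh pplnz ovi zqymf qkmfa zgwid ili ank opz fscp orlg uudmp
Hunk 5: at line 11 remove [fscp,orlg] add [yog,tjhb] -> 14 lines: gbok cwrdm srnh pplnz ovi zqymf qkmfa zgwid ili ank opz yog tjhb uudmp

Answer: gbok
cwrdm
srnh
pplnz
ovi
zqymf
qkmfa
zgwid
ili
ank
opz
yog
tjhb
uudmp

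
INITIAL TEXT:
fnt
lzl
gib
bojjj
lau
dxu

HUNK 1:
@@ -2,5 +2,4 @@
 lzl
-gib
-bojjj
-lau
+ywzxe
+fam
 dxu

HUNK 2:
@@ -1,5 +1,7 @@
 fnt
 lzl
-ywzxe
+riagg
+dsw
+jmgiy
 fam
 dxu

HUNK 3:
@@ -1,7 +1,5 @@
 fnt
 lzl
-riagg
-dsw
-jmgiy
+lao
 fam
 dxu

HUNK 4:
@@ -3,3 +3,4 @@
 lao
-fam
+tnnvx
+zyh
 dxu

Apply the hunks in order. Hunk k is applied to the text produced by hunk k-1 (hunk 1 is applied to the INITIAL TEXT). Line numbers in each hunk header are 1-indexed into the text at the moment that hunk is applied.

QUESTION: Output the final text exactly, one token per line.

Hunk 1: at line 2 remove [gib,bojjj,lau] add [ywzxe,fam] -> 5 lines: fnt lzl ywzxe fam dxu
Hunk 2: at line 1 remove [ywzxe] add [riagg,dsw,jmgiy] -> 7 lines: fnt lzl riagg dsw jmgiy fam dxu
Hunk 3: at line 1 remove [riagg,dsw,jmgiy] add [lao] -> 5 lines: fnt lzl lao fam dxu
Hunk 4: at line 3 remove [fam] add [tnnvx,zyh] -> 6 lines: fnt lzl lao tnnvx zyh dxu

Answer: fnt
lzl
lao
tnnvx
zyh
dxu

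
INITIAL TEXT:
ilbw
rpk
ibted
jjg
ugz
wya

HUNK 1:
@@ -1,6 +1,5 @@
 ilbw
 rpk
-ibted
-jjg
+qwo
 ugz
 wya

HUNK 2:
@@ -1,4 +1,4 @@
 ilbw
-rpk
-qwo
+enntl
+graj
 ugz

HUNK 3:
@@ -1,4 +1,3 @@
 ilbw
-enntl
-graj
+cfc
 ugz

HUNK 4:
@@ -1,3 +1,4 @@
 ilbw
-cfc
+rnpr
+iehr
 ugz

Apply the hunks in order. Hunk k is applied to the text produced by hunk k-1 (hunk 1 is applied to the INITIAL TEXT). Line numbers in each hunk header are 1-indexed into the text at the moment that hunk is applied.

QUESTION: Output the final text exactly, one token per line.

Answer: ilbw
rnpr
iehr
ugz
wya

Derivation:
Hunk 1: at line 1 remove [ibted,jjg] add [qwo] -> 5 lines: ilbw rpk qwo ugz wya
Hunk 2: at line 1 remove [rpk,qwo] add [enntl,graj] -> 5 lines: ilbw enntl graj ugz wya
Hunk 3: at line 1 remove [enntl,graj] add [cfc] -> 4 lines: ilbw cfc ugz wya
Hunk 4: at line 1 remove [cfc] add [rnpr,iehr] -> 5 lines: ilbw rnpr iehr ugz wya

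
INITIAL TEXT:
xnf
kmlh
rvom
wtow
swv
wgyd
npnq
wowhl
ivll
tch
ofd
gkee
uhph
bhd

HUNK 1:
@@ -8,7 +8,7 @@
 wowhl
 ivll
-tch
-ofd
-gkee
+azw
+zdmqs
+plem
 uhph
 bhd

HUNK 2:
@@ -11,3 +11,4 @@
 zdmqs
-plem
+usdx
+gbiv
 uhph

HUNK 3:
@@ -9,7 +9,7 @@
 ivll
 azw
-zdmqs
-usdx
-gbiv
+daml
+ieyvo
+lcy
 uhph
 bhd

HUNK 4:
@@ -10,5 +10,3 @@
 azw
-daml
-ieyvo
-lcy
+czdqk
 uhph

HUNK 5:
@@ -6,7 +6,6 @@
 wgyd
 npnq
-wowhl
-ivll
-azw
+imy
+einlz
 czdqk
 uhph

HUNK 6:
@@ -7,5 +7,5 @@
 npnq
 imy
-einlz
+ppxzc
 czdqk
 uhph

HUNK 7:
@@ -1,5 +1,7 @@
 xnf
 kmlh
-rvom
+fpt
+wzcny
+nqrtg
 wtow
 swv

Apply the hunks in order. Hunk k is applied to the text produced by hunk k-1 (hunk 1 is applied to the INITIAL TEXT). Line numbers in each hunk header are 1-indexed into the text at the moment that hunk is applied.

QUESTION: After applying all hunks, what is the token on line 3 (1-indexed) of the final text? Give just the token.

Hunk 1: at line 8 remove [tch,ofd,gkee] add [azw,zdmqs,plem] -> 14 lines: xnf kmlh rvom wtow swv wgyd npnq wowhl ivll azw zdmqs plem uhph bhd
Hunk 2: at line 11 remove [plem] add [usdx,gbiv] -> 15 lines: xnf kmlh rvom wtow swv wgyd npnq wowhl ivll azw zdmqs usdx gbiv uhph bhd
Hunk 3: at line 9 remove [zdmqs,usdx,gbiv] add [daml,ieyvo,lcy] -> 15 lines: xnf kmlh rvom wtow swv wgyd npnq wowhl ivll azw daml ieyvo lcy uhph bhd
Hunk 4: at line 10 remove [daml,ieyvo,lcy] add [czdqk] -> 13 lines: xnf kmlh rvom wtow swv wgyd npnq wowhl ivll azw czdqk uhph bhd
Hunk 5: at line 6 remove [wowhl,ivll,azw] add [imy,einlz] -> 12 lines: xnf kmlh rvom wtow swv wgyd npnq imy einlz czdqk uhph bhd
Hunk 6: at line 7 remove [einlz] add [ppxzc] -> 12 lines: xnf kmlh rvom wtow swv wgyd npnq imy ppxzc czdqk uhph bhd
Hunk 7: at line 1 remove [rvom] add [fpt,wzcny,nqrtg] -> 14 lines: xnf kmlh fpt wzcny nqrtg wtow swv wgyd npnq imy ppxzc czdqk uhph bhd
Final line 3: fpt

Answer: fpt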